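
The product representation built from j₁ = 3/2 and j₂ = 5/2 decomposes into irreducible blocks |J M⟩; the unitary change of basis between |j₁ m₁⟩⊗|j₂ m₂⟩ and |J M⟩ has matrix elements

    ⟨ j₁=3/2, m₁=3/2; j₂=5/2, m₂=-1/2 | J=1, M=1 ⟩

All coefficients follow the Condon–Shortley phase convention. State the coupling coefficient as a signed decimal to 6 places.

j₁+j₂−J=3  J+j₁−j₂=0  J−j₁+j₂=2  j₁+j₂+J+1=6
(j₁±m₁, j₂±m₂, J±M) = (3,0,2,3,2,0)
P² = 36/5
sum k=0..0:
  [0] +1/12 = 1/12
S = 1/12
C² = P²·S² = 1/20 ; C = +0.223607

+√(1/20) ≈ +0.223607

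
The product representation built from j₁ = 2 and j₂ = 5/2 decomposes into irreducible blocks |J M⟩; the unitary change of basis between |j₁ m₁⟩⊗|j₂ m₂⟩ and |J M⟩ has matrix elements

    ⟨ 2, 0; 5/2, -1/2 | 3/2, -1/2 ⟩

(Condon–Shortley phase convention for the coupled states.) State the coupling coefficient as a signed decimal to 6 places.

−√(2/35) ≈ -0.239046

j₁+j₂−J=3  J+j₁−j₂=1  J−j₁+j₂=2  j₁+j₂+J+1=7
(j₁±m₁, j₂±m₂, J±M) = (2,2,2,3,1,2)
P² = 32/35
sum k=1..2:
  [1] −1/2 = -1/2
  [2] +1/4 = 1/4
S = -1/4
C² = P²·S² = 2/35 ; C = -0.239046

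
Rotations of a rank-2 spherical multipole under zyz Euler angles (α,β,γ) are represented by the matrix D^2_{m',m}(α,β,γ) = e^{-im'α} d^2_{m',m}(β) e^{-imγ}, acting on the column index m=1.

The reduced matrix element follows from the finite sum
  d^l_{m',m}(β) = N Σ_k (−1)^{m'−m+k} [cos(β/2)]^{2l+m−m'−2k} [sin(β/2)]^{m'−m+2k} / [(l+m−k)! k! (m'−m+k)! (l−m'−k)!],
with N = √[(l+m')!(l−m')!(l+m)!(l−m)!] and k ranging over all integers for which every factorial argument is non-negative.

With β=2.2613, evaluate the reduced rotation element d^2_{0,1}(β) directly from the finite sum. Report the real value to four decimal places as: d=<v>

d^2_{0,1}(β=2.2613) via the finite sum:
With c≡cos(β/2)=0.426072 and s≡sin(β/2)=0.904689, N=[2·2·6·1]^{1/2}=4.898979
Admissible k: 1..2 (factorial args all ≥0)
  k=1: (−1)^0·4.8990/(2)·0.4261^3·0.9047^1 = +0.171405
  k=2: (−1)^1·4.8990/(2)·0.4261^1·0.9047^3 = -0.772782
d^2_{0,1}(2.2613) = +0.171405 -0.772782 = -0.601377

d=-0.6014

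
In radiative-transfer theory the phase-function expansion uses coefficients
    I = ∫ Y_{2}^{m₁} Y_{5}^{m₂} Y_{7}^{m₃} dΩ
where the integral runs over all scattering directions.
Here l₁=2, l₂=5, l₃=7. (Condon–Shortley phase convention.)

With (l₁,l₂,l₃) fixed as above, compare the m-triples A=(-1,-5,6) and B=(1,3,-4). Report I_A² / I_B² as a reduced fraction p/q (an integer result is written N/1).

Same 2,5,7: normalisation and zero-m 3j drop out of the ratio.
A: Δ: 0! 4! 10! / 15! → 1/15015; sum: t=0:+1/21772800 = 1/21772800; 3j²(2 5 7; -1 -5 6) = Δ·Π!·Σ² = 2/105  (sign -1)
B: Δ: 0! 4! 10! / 15! → 1/15015; sum: t=0:+1/483840 = 1/483840; 3j²(2 5 7; 1 3 -4) = Δ·Π!·Σ² = 3/91  (sign -1)
I_A²/I_B² = (2/105)/(3/91) = 26/45

26/45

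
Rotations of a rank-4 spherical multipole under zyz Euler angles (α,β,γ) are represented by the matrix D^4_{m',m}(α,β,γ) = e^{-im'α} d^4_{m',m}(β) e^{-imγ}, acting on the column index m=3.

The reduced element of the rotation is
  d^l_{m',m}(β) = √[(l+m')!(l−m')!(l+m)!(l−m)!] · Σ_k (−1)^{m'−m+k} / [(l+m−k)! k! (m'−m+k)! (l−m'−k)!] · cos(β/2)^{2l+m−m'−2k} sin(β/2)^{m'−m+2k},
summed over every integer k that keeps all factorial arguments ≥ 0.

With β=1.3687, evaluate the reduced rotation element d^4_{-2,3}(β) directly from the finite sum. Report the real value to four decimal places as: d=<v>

d=0.4102

d^4_{-2,3}(β=1.3687) via the finite sum:
With c≡cos(β/2)=0.774830 and s≡sin(β/2)=0.632170, N=[2·720·5040·1]^{1/2}=2693.993318
The bounds max(0,m−m')=5 and min(l+m,l−m')=6 give 2 terms
  k=5: (−1)^0·2693.9933/(240)·0.7748^3·0.6322^5 = +0.527196
  k=6: (−1)^1·2693.9933/(720)·0.7748^1·0.6322^7 = -0.116978
d^4_{-2,3}(1.3687) = +0.527196 -0.116978 = +0.410218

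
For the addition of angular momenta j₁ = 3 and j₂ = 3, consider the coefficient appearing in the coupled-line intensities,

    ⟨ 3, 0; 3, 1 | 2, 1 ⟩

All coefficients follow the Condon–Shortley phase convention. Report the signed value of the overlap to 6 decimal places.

j₁+j₂−J=4  J+j₁−j₂=2  J−j₁+j₂=2  j₁+j₂+J+1=9
(j₁±m₁, j₂±m₂, J±M) = (3,3,4,2,3,1)
P² = 96/7
sum k=2..3:
  [2] +1/8 = 1/8
  [3] −1/12 = -1/12
S = 1/24
C² = P²·S² = 1/42 ; C = +0.154303

+0.154303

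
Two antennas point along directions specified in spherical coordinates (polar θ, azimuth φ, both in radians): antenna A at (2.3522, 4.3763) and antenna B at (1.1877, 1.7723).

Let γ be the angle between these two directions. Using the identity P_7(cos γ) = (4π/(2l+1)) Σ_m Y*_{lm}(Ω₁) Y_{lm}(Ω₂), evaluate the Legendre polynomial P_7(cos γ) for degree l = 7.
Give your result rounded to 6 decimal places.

0.340269

Addition theorem: P_7(cos γ) = (4π/15) Σ_m Y*_{lm}(Ω₁) Y_{lm}(Ω₂), m = −7…7:
  term(m=-7) = (0.010910, -0.007814)   from Y*(Ω₁)=(0.032250, -0.032020), Y(Ω₂)=(0.291500, 0.047123)
  term(m=-6) = (0.074847, -0.006299)   from Y*(Ω₁)=(-0.072726, -0.152208), Y(Ω₂)=(-0.157594, 0.416442)
  term(m=-5) = (0.066628, 0.032484)   from Y*(Ω₁)=(-0.358322, 0.039448), Y(Ω₂)=(-0.173857, -0.109795)
  term(m=-4) = (-0.059571, -0.091009)   from Y*(Ω₁)=(-0.101629, 0.441115), Y(Ω₂)=(-0.166370, 0.173376)
  term(m=-3) = (-0.002739, -0.065200)   from Y*(Ω₁)=(0.182315, 0.114946), Y(Ω₂)=(-0.172091, -0.249125)
  term(m=-2) = (0.014096, -0.026074)   from Y*(Ω₁)=(-0.190311, 0.151450), Y(Ω₂)=(-0.112105, 0.047795)
  term(m=-1) = (0.092547, -0.055173)   from Y*(Ω₁)=(0.111712, 0.319776), Y(Ω₂)=(-0.063663, -0.311653)
  term(m=+0) = (0.012729, 0.000000)   from Y*(Ω₁)=(-0.149028, -0.000000), Y(Ω₂)=(-0.085412, 0.000000)
  term(m=+1) = (0.092547, 0.055173)   from Y*(Ω₁)=(-0.111712, 0.319776), Y(Ω₂)=(0.063663, -0.311653)
  term(m=+2) = (0.014096, 0.026074)   from Y*(Ω₁)=(-0.190311, -0.151450), Y(Ω₂)=(-0.112105, -0.047795)
  term(m=+3) = (-0.002739, 0.065200)   from Y*(Ω₁)=(-0.182315, 0.114946), Y(Ω₂)=(0.172091, -0.249125)
  term(m=+4) = (-0.059571, 0.091009)   from Y*(Ω₁)=(-0.101629, -0.441115), Y(Ω₂)=(-0.166370, -0.173376)
  term(m=+5) = (0.066628, -0.032484)   from Y*(Ω₁)=(0.358322, 0.039448), Y(Ω₂)=(0.173857, -0.109795)
  term(m=+6) = (0.074847, 0.006299)   from Y*(Ω₁)=(-0.072726, 0.152208), Y(Ω₂)=(-0.157594, -0.416442)
  term(m=+7) = (0.010910, 0.007814)   from Y*(Ω₁)=(-0.032250, -0.032020), Y(Ω₂)=(-0.291500, 0.047123)
Σ over m = (0.406166, -0.000000); ×(4π/15) → (0.340269, -0.000000). Real part: 0.340269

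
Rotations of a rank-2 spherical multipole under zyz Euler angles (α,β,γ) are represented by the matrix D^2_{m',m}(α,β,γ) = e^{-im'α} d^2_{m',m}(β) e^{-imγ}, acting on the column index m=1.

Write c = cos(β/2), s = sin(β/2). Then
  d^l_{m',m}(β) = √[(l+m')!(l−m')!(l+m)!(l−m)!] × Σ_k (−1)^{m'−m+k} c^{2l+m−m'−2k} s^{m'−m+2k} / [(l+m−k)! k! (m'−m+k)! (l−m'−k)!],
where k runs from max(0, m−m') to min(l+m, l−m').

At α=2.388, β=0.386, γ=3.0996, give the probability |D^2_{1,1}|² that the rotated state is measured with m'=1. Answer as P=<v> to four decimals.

P=0.6748

First d^2_{1,1}(β=0.3860), then the phase factors e^{-i(1)α} and e^{-i(1)γ}:
c=cos(0.386000/2)=0.981433, s=sin(0.386000/2)=0.191804; N=√[6·1·6·1]=6.000000
Admissible k: 0..1 (factorial args all ≥0)
  k=0: (−1)^0·6.0000/(6)·0.9814^4·0.1918^0 = +0.927776
  k=1: (−1)^1·6.0000/(2)·0.9814^2·0.1918^2 = -0.106306
d^2_{1,1}(0.3860) = +0.927776 -0.106306 = +0.821470
|D^2_{1,1}|² = |d^2_{1,1}(β)|² = (+0.821470)² = 0.674812 (the z-rotation phases have unit modulus)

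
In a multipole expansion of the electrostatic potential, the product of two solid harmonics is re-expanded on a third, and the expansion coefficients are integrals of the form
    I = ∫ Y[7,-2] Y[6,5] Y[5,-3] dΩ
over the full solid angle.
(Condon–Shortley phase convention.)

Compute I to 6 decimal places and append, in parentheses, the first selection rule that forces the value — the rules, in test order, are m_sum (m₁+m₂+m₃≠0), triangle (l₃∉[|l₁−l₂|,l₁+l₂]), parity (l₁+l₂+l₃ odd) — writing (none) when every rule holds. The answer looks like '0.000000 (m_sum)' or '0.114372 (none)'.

m-sum 0 ✓  L=18 even ✓  1≤5≤13 ✓
Π(2lᵢ+1) = 15×13×11 = 2145
triangle coeff Δ(7,6,5) = 1/174594420
Σ_t [2,6]: t=2:+1/4147200 t=3:−1/207360 t=4:+1/82944 t=5:−1/207360 t=6:+1/4147200 = 1/345600
(3j)²=420/46189 [(7 6 5; 0 0 0)], sign=-1
Σ_t [7,8]: t=7:−1/5806080 t=8:+1/29030400 = -1/7257600
(3j)²=64/4199 [(7 6 5; -2 5 -3)], sign=-1
⇒ 4πI² = 403200/1356277
I = (+1)√(403200/1356277/(4π)) = 0.15380878
No selection rule forces the value: the integral is nonzero (none).

0.153809 (none)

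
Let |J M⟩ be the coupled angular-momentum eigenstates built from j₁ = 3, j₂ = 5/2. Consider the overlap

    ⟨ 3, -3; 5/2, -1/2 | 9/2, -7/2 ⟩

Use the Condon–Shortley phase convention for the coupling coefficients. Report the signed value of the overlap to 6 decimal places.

-0.696311  (= −√(16/33))

√[10·1!5!4!/11! · 0!6!2!3!1!8!] = √(2764800/11)
  +(−1)^1/∏(1,0,5,1,0,3)! = -1/720  (running -1/720)
⟨..|..⟩ = √(2764800/11)·(-1/720) = -0.696311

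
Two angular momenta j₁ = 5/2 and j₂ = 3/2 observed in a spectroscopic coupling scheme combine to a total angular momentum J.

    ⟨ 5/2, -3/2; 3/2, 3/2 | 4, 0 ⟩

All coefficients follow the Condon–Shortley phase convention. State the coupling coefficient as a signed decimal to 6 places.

triangle: 0!·5!·3!/9! = 720/362880
(j±m)!: 1!·4!·3!·0!·4!·4! = 82944
prefactor² = (2J+1)·Δ·N² = 10368/7
  k=0: +1/(0!·0!·4!·3!·1!·0!) = 1/144
Σ = 1/144  ⇒  CG² = 10368/7·(1/144)² = 1/14
CG = +√(1/14) = +0.267261

+0.267261  (= +√(1/14))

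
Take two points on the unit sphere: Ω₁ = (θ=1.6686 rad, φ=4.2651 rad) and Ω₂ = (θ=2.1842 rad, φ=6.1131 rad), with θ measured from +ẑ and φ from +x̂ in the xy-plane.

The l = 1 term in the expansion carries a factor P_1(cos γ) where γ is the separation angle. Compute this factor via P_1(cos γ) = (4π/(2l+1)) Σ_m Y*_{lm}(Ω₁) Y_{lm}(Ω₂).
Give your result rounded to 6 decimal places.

Summing Y*_{l m}(θ₁,φ₁)·Y_{l m}(θ₂,φ₂) over m ∈ [−1, 1]; prefactor 4π/(2·1+1) = 4.188790:
  term(m=-1) = (-0.026584, -0.093430)   from Y*(Ω₁)=(-0.148720, -0.310017), Y(Ω₂)=(0.278432, 0.047819)
  term(m=+0) = (0.013419, 0.000000)   from Y*(Ω₁)=(-0.047711, -0.000000), Y(Ω₂)=(-0.281266, 0.000000)
  term(m=+1) = (-0.026584, 0.093430)   from Y*(Ω₁)=(0.148720, -0.310017), Y(Ω₂)=(-0.278432, 0.047819)
Total Σ_m = (-0.039748, 0.000000). Multiply by 4.188790: (-0.166495, 0.000000). P_1(cos γ) = -0.166495

-0.166495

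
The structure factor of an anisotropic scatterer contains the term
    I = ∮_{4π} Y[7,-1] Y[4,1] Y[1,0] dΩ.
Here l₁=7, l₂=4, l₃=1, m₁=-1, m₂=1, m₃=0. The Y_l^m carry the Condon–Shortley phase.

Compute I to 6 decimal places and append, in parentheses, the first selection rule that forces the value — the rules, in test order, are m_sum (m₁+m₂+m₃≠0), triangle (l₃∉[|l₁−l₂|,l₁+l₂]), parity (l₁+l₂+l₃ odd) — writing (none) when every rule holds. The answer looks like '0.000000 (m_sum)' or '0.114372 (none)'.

0.000000 (triangle)

|7−4|≤1≤7+4 violated ⇒ I = 0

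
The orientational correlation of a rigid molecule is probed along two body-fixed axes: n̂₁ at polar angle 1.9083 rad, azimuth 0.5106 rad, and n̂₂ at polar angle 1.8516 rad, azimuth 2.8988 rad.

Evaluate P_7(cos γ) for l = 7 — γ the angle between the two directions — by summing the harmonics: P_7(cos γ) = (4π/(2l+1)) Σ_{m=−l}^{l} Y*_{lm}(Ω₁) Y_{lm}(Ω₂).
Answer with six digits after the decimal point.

-0.316899

Term-by-term m-sum for l=7 (normalisation 4π/15 = 0.837758):
  m=-7: Y*=-0.30234 - 0.13961j  Y=0.04854 - 0.37491j  product -0.06702 + 0.10657j
  m=-6: Y*=0.43595 - 0.03407j  Y=-0.04643 - 0.40533j  product -0.03405 - 0.17512j
  m=-5: Y*=-0.09712 + 0.06483j  Y=0.00017 + 0.00045j  product -0.00005 - 0.00003j
  m=-4: Y*=-0.13780 + 0.27021j  Y=0.19579 + 0.28642j  product -0.10437 + 0.01344j
  m=-3: Y*=-0.00912 - 0.23382j  Y=0.08974 + 0.08005j  product 0.01790 - 0.02171j
  m=-2: Y*=-0.11223 - 0.18322j  Y=-0.26181 - 0.13817j  product 0.00407 + 0.06348j
  m=-1: Y*=0.23225 + 0.13009j  Y=-0.15743 - 0.03899j  product -0.03149 - 0.02954j
  m=+0: Y*=0.18602 + 0.00000j  Y=0.27820 + 0.00000j  product 0.05175 + 0.00000j
  m=+1: Y*=-0.23225 + 0.13009j  Y=0.15743 - 0.03899j  product -0.03149 + 0.02954j
  m=+2: Y*=-0.11223 + 0.18322j  Y=-0.26181 + 0.13817j  product 0.00407 - 0.06348j
  m=+3: Y*=0.00912 - 0.23382j  Y=-0.08974 + 0.08005j  product 0.01790 + 0.02171j
  m=+4: Y*=-0.13780 - 0.27021j  Y=0.19579 - 0.28642j  product -0.10437 - 0.01344j
  m=+5: Y*=0.09712 + 0.06483j  Y=-0.00017 + 0.00045j  product -0.00005 + 0.00003j
  m=+6: Y*=0.43595 + 0.03407j  Y=-0.04643 + 0.40533j  product -0.03405 + 0.17512j
  m=+7: Y*=0.30234 - 0.13961j  Y=-0.04854 - 0.37491j  product -0.06702 - 0.10657j
Σ over m = -0.37827 + 0.00000j; ×(4π/15) → -0.31690 + 0.00000j. Real part: -0.316899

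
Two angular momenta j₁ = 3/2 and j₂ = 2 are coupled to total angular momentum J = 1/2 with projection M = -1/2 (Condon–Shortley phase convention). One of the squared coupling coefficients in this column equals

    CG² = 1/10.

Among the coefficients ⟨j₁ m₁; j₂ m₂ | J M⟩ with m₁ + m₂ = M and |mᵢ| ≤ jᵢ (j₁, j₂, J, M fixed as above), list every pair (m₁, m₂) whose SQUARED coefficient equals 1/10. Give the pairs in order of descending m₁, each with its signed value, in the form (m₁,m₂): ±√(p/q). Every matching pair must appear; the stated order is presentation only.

Admissible pairs with m₁+m₂ = M = -1/2: (-3/2,1), (-1/2,0), (1/2,-1), (3/2,-2)
  (m₁,m₂)=(3/2,-2): CG² = 2/5, CG = +√(2/5)
  (m₁,m₂)=(1/2,-1): CG² = 3/10, CG = −√(3/10)
  (m₁,m₂)=(-1/2,0): CG² = 1/5, CG = +√(1/5)
  (m₁,m₂)=(-3/2,1): CG² = 1/10, CG = −√(1/10)   ← matches the target
Pairs with CG² = 1/10: (-3/2,1): −√(1/10)

(-3/2,1): −√(1/10)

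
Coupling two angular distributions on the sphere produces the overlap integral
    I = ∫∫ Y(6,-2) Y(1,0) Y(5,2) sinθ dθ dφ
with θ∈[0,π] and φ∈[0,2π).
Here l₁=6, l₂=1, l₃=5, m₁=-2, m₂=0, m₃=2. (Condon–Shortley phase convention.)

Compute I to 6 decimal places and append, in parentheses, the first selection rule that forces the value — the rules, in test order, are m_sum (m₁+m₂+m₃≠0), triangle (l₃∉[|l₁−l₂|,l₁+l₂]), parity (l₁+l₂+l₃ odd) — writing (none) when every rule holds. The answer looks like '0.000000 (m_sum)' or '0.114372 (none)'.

0.231133 (none)

Rules hold: Σm=0, L=12 even, 5≤5≤7.
N = 13·3·11 = 429
Δ = 2!·10!·0!/13! = 1/858
Racah Σ t=1..1: t=1:−1/14400 = -1/14400
⇒ 3j(6 1 5; 0 0 0)² = 6/143, sgn +1
Racah Σ t=1..1: t=1:−1/30240 = -1/30240
⇒ 3j(6 1 5; -2 0 2)² = 16/429, sgn +1
4πI² = N·(3j₀)²·(3jₘ)² = 96/143
I = +1·√(0.671329/4π) = 0.23113338
No selection rule forces the value: the integral is nonzero (none).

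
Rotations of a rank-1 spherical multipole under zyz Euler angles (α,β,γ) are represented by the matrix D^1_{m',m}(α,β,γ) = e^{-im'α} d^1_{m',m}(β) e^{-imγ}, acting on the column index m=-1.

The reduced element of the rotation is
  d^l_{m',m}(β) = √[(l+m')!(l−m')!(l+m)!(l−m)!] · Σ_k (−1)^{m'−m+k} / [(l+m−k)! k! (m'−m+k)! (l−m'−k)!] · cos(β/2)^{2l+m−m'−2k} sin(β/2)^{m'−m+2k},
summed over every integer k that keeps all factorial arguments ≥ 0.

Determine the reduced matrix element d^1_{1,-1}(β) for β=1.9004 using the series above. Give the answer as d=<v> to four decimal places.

d^1_{1,-1}(β=1.9004) via the finite sum:
c=cos(1.900400/2)=0.581520, s=sin(1.900400/2)=0.813532; N=√[2·1·1·2]=2.000000
k: max(0,(-1)−(1))=0 … min(1+(-1),1−(1))=0
  k=0: (−1)^2·2.0000/(2)·0.5815^0·0.8135^2 = +0.661834
d^1_{1,-1}(1.9004) = +0.661834

d=0.6618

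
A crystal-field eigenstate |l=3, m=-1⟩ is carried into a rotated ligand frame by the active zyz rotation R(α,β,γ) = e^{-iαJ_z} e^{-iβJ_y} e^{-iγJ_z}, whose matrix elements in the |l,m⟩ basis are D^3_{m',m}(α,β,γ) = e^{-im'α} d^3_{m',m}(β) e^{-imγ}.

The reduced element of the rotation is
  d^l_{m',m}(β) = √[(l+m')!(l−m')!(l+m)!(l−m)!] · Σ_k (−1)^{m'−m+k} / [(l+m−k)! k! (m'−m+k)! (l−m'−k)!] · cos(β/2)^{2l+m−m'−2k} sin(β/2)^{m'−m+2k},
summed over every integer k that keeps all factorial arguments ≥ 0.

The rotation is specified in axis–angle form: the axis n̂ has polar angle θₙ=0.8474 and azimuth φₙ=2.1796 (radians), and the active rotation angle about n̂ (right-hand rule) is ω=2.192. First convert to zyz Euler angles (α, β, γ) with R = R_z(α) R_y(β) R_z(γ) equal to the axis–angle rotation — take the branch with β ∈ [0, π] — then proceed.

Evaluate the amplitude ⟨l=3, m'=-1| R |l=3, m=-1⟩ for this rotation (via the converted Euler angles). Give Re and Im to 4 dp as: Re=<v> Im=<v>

Re=0.0663 Im=-0.2592

Axis–angle → zyz. n̂ = (sinθₙcosφₙ, sinθₙsinφₙ, cosθₙ) = (-0.428664, +0.614890, +0.661934), ω = 2.1920.
R = I cosω + sinω [n̂]ₓ + (1−cosω) n̂n̂ᵀ gives
  R = [-0.291314, -0.955260, +0.051123; +0.121281, +0.016129, +0.992487; -0.948908, +0.295326, +0.111156]
β = atan2(√(R₁₃²+R₂₃²), R₃₃) = 1.459410; α = atan2(R₂₃, R₁₃) mod 2π = 1.519332; γ = atan2(R₃₂, −R₃₁) mod 2π = 0.301725
First d^3_{-1,-1}(β=1.4594), then the phase factors e^{-i(-1)α} and e^{-i(-1)γ}:
With c≡cos(β/2)=0.745371 and s≡sin(β/2)=0.666650, N=[2·24·2·24]^{1/2}=48.000000
k: max(0,(-1)−(-1))=0 … min(3+(-1),3−(-1))=2
  k=0: (−1)^0·48.0000/(48)·0.7454^6·0.6666^0 = +0.171489
  k=1: (−1)^1·48.0000/(6)·0.7454^4·0.6666^2 = -1.097427
  k=2: (−1)^2·48.0000/(8)·0.7454^2·0.6666^4 = +0.658396
d^3_{-1,-1}(1.4594) = +0.171489 -1.097427 +0.658396 = -0.267542
Phases: e^{-i·(-1)·1.5193}=+0.051441+0.998676i, e^{-i·(-1)·0.3017}=+0.954825+0.297168i ⇒ D=+0.066259-0.259208i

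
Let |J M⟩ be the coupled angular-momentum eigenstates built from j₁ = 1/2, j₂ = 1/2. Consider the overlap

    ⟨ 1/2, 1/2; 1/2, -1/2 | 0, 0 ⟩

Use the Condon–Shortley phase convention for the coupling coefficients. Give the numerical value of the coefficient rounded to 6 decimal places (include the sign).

+0.707107  (= +√(1/2))

√[1·1!0!0!/2! · 1!0!0!1!0!0!] = √(1/2)
  +(−1)^0/∏(0,1,0,0,0,0)! = 1  (running 1)
⟨..|..⟩ = √(1/2)·(1) = +0.707107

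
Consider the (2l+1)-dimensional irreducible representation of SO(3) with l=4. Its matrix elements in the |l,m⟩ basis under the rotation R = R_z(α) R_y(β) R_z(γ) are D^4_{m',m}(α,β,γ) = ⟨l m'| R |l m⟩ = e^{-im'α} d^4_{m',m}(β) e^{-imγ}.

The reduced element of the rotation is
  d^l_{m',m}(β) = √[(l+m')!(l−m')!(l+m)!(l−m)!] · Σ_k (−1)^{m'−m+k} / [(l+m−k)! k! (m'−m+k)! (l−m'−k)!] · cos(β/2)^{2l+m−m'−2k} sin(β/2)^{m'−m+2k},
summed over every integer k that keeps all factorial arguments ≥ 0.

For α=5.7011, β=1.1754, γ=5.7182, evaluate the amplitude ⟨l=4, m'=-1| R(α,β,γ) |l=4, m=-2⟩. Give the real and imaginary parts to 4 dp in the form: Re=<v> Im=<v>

First d^4_{-1,-2}(β=1.1754), then the phase factors e^{-i(-1)α} and e^{-i(-2)γ}:
Half-angle: c=0.832218, s=0.554448. N=√(6·120·2·720)=1018.233765
k: max(0,(-2)−(-1))=0 … min(4+(-2),4−(-1))=2
  k=0: (−1)^1·1018.2338/(240)·0.8322^7·0.5544^1 = -0.650366
  k=1: (−1)^2·1018.2338/(48)·0.8322^5·0.5544^3 = +1.443363
  k=2: (−1)^3·1018.2338/(72)·0.8322^3·0.5544^5 = -0.427103
d^4_{-1,-2}(1.1754) = -0.650366 +1.443363 -0.427103 = +0.365895
Attach z-rotation phases: D = e^{-i(-1)(5.7011)}·(+0.365895)·e^{-i(-2)(5.7182)} = -0.051514-0.362250i

Re=-0.0515 Im=-0.3623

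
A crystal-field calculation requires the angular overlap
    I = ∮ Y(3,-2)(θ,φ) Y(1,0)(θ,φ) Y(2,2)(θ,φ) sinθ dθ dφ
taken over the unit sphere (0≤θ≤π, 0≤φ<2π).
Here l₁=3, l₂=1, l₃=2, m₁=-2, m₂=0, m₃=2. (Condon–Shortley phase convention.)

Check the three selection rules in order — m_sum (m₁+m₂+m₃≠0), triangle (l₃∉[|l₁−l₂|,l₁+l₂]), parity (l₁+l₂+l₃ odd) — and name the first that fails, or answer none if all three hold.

none

azimuthal sum: -2 + 0 + 2 = 0  ✓
2 ≤ 2 ≤ 4 (triangle on l)  ✓
L = 3 + 1 + 2 = 6 (even)  ✓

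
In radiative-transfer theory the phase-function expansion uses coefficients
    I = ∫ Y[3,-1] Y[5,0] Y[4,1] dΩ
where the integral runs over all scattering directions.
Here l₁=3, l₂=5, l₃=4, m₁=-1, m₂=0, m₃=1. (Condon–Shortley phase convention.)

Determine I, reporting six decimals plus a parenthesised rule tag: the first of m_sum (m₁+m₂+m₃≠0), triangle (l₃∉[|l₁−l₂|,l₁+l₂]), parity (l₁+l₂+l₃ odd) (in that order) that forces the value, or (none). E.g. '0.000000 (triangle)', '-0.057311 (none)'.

-0.009577 (none)

Rules hold: Σm=0, L=12 even, 2≤4≤8.
N = 7·11·9 = 693
Δ = 4!·2!·6!/13! = 1/180180
Racah Σ t=1..3: t=1:−1/576 t=2:+1/144 t=3:−1/576 = 1/288
⇒ 3j(3 5 4; 0 0 0)² = 20/1001, sgn +1
Racah Σ t=2..4: t=2:+1/288 t=3:−1/288 t=4:+1/5760 = 1/5760
⇒ 3j(3 5 4; -1 0 1)² = 1/12012, sgn -1
4πI² = N·(3j₀)²·(3jₘ)² = 15/13013
I = -1·√(0.00115269/4π) = -0.00957750
No selection rule forces the value: the integral is nonzero (none).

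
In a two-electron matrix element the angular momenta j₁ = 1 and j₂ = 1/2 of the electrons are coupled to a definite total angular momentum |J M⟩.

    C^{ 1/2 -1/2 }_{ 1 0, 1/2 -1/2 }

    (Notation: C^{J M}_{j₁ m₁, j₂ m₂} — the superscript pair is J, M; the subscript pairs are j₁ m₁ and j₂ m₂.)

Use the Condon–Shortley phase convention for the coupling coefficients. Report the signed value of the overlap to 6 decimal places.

+√(1/3) = +0.577350

j₁+j₂−J=1  J+j₁−j₂=1  J−j₁+j₂=0  j₁+j₂+J+1=3
(j₁±m₁, j₂±m₂, J±M) = (1,1,0,1,0,1)
P² = 1/3
sum k=0..0:
  [0] +1/1 = 1
S = 1
C² = P²·S² = 1/3 ; C = +0.577350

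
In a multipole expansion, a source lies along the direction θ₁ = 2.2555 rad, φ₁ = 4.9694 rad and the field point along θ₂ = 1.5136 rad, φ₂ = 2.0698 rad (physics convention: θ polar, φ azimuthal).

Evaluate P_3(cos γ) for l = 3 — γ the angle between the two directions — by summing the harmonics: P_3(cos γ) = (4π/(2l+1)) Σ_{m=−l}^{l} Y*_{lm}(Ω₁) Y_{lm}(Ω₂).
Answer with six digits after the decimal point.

-0.037984

Term-by-term m-sum for l=3 (normalisation 4π/7 = 1.795196):
  m=-3: Y*=-0.13514 + 0.13907j  Y=0.41405 + 0.03061j  product -0.06021 + 0.05345j
  m=-2: Y*=0.33770 + 0.19068j  Y=-0.03156 + 0.04894j  product -0.01999 + 0.01051j
  m=-1: Y*=0.06363 - 0.24210j  Y=0.15188 + 0.27868j  product 0.07713 - 0.01904j
  m=+0: Y*=0.23603 + 0.00000j  Y=-0.06365 + 0.00000j  product -0.01502 + 0.00000j
  m=+1: Y*=-0.06363 - 0.24210j  Y=-0.15188 + 0.27868j  product 0.07713 + 0.01904j
  m=+2: Y*=0.33770 - 0.19068j  Y=-0.03156 - 0.04894j  product -0.01999 - 0.01051j
  m=+3: Y*=0.13514 + 0.13907j  Y=-0.41405 + 0.03061j  product -0.06021 - 0.05345j
Total Σ_m = -0.02116 + 0.00000j. Multiply by 1.795196: -0.03798 + 0.00000j. P_3(cos γ) = -0.037984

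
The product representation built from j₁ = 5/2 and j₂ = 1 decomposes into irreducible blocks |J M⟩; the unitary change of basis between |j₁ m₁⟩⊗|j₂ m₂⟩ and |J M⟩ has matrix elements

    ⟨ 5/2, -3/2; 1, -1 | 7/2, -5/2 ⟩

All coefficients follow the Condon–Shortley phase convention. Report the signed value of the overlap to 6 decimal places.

triangle: 0!·5!·2!/8! = 240/40320
(j±m)!: 1!·4!·0!·2!·1!·6! = 34560
prefactor² = (2J+1)·Δ·N² = 11520/7
  k=0: +1/(0!·0!·4!·0!·1!·2!) = 1/48
Σ = 1/48  ⇒  CG² = 11520/7·(1/48)² = 5/7
CG = +√(5/7) = +0.845154

+√(5/7) = +0.845154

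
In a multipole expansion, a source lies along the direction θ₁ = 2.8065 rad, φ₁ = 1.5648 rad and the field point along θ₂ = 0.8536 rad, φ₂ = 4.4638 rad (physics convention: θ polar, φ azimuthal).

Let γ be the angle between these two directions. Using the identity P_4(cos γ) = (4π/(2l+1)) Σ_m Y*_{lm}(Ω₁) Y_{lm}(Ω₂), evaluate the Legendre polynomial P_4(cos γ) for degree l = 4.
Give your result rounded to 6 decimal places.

Summing Y*_{l m}(θ₁,φ₁)·Y_{l m}(θ₂,φ₂) over m ∈ [−4, 4]; prefactor 4π/(2·4+1) = 1.396263:
  term(m=-4) = (0.000417, 0.000610)   from Y*(Ω₁)=(0.005174, -0.000124), Y(Ω₂)=(0.077814, 0.119697)
  term(m=-3) = (0.011054, 0.009848)   from Y*(Ω₁)=(0.000756, 0.042033), Y(Ω₂)=(0.238958, -0.258690)
  term(m=-2) = (0.064528, 0.034021)   from Y*(Ω₁)=(-0.189664, 0.002275), Y(Ω₂)=(-0.338024, -0.183427)
  term(m=-1) = (0.002609, 0.000646)   from Y*(Ω₁)=(-0.002857, -0.476464), Y(Ω₂)=(-0.001388, 0.005466)
  term(m=+0) = (-0.156655, 0.000000)   from Y*(Ω₁)=(0.431973, -0.000000), Y(Ω₂)=(-0.362650, 0.000000)
  term(m=+1) = (0.002609, -0.000646)   from Y*(Ω₁)=(0.002857, -0.476464), Y(Ω₂)=(0.001388, 0.005466)
  term(m=+2) = (0.064528, -0.034021)   from Y*(Ω₁)=(-0.189664, -0.002275), Y(Ω₂)=(-0.338024, 0.183427)
  term(m=+3) = (0.011054, -0.009848)   from Y*(Ω₁)=(-0.000756, 0.042033), Y(Ω₂)=(-0.238958, -0.258690)
  term(m=+4) = (0.000417, -0.000610)   from Y*(Ω₁)=(0.005174, 0.000124), Y(Ω₂)=(0.077814, -0.119697)
Accumulated sum (0.000562, -0.000000); after 4π/(2l+1) scaling, (0.000785, -0.000000) ⇒ P_4 = 0.000785

0.000785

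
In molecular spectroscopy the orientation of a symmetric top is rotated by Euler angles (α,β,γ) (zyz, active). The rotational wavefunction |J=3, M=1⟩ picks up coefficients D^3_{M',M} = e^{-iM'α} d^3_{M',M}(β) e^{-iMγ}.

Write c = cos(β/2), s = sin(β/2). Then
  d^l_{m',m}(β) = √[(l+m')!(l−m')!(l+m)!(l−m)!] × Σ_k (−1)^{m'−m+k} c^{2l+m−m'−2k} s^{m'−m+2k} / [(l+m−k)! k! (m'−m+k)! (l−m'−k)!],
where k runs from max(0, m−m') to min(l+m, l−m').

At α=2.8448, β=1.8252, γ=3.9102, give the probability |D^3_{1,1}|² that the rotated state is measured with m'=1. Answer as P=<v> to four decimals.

First d^3_{1,1}(β=1.8252), then the phase factors e^{-i(1)α} and e^{-i(1)γ}:
With c≡cos(β/2)=0.611691 and s≡sin(β/2)=0.791097, N=[24·2·24·2]^{1/2}=48.000000
The bounds max(0,m−m')=0 and min(l+m,l−m')=2 give 3 terms
  k=0: (−1)^0·48.0000/(48)·0.6117^6·0.7911^0 = +0.052383
  k=1: (−1)^1·48.0000/(6)·0.6117^4·0.7911^2 = -0.700935
  k=2: (−1)^2·48.0000/(8)·0.6117^2·0.7911^4 = +0.879294
d^3_{1,1}(1.8252) = +0.052383 -0.700935 +0.879294 = +0.230742
|D^3_{1,1}|² = |d^3_{1,1}(β)|² = (+0.230742)² = 0.053242 (the z-rotation phases have unit modulus)

P=0.0532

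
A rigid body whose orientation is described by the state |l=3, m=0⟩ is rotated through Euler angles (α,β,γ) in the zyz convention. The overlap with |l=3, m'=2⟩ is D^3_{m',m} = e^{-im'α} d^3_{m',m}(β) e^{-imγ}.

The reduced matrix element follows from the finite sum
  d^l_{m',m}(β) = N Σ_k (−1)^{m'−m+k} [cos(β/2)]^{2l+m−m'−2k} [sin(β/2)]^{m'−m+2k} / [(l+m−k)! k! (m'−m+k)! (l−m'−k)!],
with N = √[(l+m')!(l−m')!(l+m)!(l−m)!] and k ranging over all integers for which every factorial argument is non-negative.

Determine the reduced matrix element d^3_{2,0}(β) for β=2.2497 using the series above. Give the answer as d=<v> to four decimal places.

d^3_{2,0}(β=2.2497) via the finite sum:
Half-angle: c=0.431312, s=0.902203. N=√(120·1·6·6)=65.726707
k∈{0,1} keeps every argument non-negative
  k=0: (−1)^2·65.7267/(12)·0.4313^4·0.9022^2 = +0.154289
  k=1: (−1)^3·65.7267/(12)·0.4313^2·0.9022^4 = -0.675088
d^3_{2,0}(2.2497) = +0.154289 -0.675088 = -0.520799

d=-0.5208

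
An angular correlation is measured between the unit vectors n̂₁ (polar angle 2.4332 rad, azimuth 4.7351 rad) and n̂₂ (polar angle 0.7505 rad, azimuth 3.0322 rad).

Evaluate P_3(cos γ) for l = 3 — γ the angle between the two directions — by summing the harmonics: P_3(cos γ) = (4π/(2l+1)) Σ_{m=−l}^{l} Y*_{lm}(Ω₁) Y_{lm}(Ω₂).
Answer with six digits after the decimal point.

Addition theorem: P_3(cos γ) = (4π/7) Σ_m Y*_{lm}(Ω₁) Y_{lm}(Ω₂), m = −3…3:
  m=-3: (-0.00782 + 0.11464j) × (-0.12529 - 0.04266j) = 0.00587 - 0.01403j  (running Σ = 0.00587 - 0.01403j)
  m=-2: (0.32819 + 0.01492j) × (0.33936 + 0.07546j) = 0.11025 + 0.02983j  (running Σ = 0.11612 + 0.01580j)
  m=-1: (0.00899 - 0.39593j) × (-0.36684 - 0.04029j) = -0.01925 + 0.14488j  (running Σ = 0.09687 + 0.16068j)
  m=0: (0.03301 + 0.00000j) × (-0.08888 + 0.00000j) = -0.00293 + 0.00000j  (running Σ = 0.09393 + 0.16068j)
  m=1: (-0.00899 - 0.39593j) × (0.36684 - 0.04029j) = -0.01925 - 0.14488j  (running Σ = 0.07468 + 0.01580j)
  m=2: (0.32819 - 0.01492j) × (0.33936 - 0.07546j) = 0.11025 - 0.02983j  (running Σ = 0.18493 - 0.01403j)
  m=3: (0.00782 + 0.11464j) × (0.12529 - 0.04266j) = 0.00587 + 0.01403j  (running Σ = 0.19080 + 0.00000j)
Total Σ_m = 0.19080 + 0.00000j. Multiply by 1.795196: 0.34252 + 0.00000j. P_3(cos γ) = 0.342525

0.342525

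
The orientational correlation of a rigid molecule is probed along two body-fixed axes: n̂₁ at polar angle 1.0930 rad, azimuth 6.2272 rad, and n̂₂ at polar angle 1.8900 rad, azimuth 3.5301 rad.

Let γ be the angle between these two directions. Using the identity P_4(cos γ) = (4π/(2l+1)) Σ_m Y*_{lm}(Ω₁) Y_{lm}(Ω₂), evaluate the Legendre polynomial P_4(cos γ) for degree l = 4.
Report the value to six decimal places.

Term-by-term m-sum for l=4 (normalisation 4π/9 = 1.396263):
  m=-4: (0.26831 - 0.06111j) × (0.00603 - 0.35962j) = -0.02036 - 0.09686j  (running Σ = -0.02036 - 0.09686j)
  m=-3: (0.39736 - 0.06737j) × (0.13256 - 0.30898j) = 0.03186 - 0.13171j  (running Σ = 0.01150 - 0.22856j)
  m=-2: (0.12584 - 0.01415j) × (-0.06680 + 0.06569j) = -0.00748 + 0.00921j  (running Σ = 0.00402 - 0.21935j)
  m=-1: (-0.29315 + 0.01643j) × (-0.30144 + 0.12338j) = 0.08634 - 0.04112j  (running Σ = 0.09036 - 0.26047j)
  m=0: (-0.18813 + 0.00000j) × (0.04074 + 0.00000j) = -0.00766 + 0.00000j  (running Σ = 0.08270 - 0.26047j)
  m=1: (0.29315 + 0.01643j) × (0.30144 + 0.12338j) = 0.08634 + 0.04112j  (running Σ = 0.16904 - 0.21935j)
  m=2: (0.12584 + 0.01415j) × (-0.06680 - 0.06569j) = -0.00748 - 0.00921j  (running Σ = 0.16156 - 0.22856j)
  m=3: (-0.39736 - 0.06737j) × (-0.13256 - 0.30898j) = 0.03186 + 0.13171j  (running Σ = 0.19342 - 0.09686j)
  m=4: (0.26831 + 0.06111j) × (0.00603 + 0.35962j) = -0.02036 + 0.09686j  (running Σ = 0.17306 + 0.00000j)
Σ over m = 0.17306 + 0.00000j; ×(4π/9) → 0.24164 + 0.00000j. Real part: 0.241638

0.241638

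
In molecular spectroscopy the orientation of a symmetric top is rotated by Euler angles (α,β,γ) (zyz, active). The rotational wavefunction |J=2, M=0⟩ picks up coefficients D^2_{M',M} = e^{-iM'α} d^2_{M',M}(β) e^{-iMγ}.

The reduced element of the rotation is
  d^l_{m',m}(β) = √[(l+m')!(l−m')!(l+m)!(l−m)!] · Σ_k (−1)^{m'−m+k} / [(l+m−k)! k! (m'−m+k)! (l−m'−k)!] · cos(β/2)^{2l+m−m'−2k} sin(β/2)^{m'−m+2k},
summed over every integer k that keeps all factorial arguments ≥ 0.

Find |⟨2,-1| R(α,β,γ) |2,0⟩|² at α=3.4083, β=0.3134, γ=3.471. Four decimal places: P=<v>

P=0.1290

D^2_{-1,0}(3.4083,0.3134,3.4710) = e^{-i·-1·3.4083}·d^2_{-1,0}(0.3134)·e^{-i·0·3.4710}. Compute d first:
Half-angle: c=0.987748, s=0.156059. N=√(1·6·2·2)=4.898979
Admissible k: 1..2 (factorial args all ≥0)
  k=1: (−1)^0·4.8990/(2)·0.9877^3·0.1561^1 = +0.368387
  k=2: (−1)^1·4.8990/(2)·0.9877^1·0.1561^3 = -0.009196
d^2_{-1,0}(0.3134) = +0.368387 -0.009196 = +0.359191
|D^2_{-1,0}|² = |d^2_{-1,0}(β)|² = (+0.359191)² = 0.129018 (the z-rotation phases have unit modulus)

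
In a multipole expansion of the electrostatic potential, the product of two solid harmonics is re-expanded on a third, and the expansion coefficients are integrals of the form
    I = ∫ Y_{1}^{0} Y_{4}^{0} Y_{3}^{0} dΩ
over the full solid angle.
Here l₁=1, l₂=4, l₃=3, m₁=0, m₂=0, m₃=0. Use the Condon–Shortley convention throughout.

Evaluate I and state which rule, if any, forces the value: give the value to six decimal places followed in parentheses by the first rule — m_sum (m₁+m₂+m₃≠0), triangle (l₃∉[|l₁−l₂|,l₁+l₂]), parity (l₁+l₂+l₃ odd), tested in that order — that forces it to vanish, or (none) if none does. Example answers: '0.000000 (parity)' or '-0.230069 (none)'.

Rules hold: Σm=0, L=8 even, 3≤3≤5.
N = 3·9·7 = 189
Δ = 2!·0!·6!/9! = 1/252
Racah Σ t=1..1: t=1:−1/36 = -1/36
⇒ 3j(1 4 3; 0 0 0)² = 4/63, sgn +1
(m-triple is (0,0,0) — same symbol as above.)
4πI² = N·(3j₀)²·(3jₘ)² = 16/21
I = +1·√(0.761905/4π) = 0.24623252
No selection rule forces the value: the integral is nonzero (none).

0.246233 (none)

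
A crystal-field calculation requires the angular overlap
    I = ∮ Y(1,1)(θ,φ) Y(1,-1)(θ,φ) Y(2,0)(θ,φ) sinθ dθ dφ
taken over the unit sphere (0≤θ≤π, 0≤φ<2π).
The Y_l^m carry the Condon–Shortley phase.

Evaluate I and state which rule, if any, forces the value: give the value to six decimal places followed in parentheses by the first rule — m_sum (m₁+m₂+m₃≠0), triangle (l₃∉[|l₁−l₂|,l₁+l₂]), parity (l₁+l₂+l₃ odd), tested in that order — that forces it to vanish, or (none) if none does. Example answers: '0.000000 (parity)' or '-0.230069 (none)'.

Rules hold: Σm=0, L=4 even, 0≤2≤2.
N = 3·3·5 = 45
Δ = 0!·2!·2!/5! = 1/30
Racah Σ t=0..0: t=0:+1/1 = 1/1
⇒ 3j(1 1 2; 0 0 0)² = 2/15, sgn +1
Racah Σ t=0..0: t=0:+1/4 = 1/4
⇒ 3j(1 1 2; 1 -1 0)² = 1/30, sgn +1
4πI² = N·(3j₀)²·(3jₘ)² = 1/5
I = +1·√(0.2/4π) = 0.12615663
No selection rule forces the value: the integral is nonzero (none).

0.126157 (none)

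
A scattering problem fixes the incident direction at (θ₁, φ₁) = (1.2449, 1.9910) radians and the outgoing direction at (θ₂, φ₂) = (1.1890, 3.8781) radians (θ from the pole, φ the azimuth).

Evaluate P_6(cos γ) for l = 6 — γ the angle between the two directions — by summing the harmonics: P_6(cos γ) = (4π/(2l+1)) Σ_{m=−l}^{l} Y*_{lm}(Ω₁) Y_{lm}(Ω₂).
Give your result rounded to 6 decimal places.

Addition theorem: P_6(cos γ) = (4π/13) Σ_m Y*_{lm}(Ω₁) Y_{lm}(Ω₂), m = −6…6:
  m=-6: (0.284164, -0.203026) × (-0.089214, 0.295353) = (0.034613, 0.102042)  (running Σ = (0.034613, 0.102042))
  m=-5: (-0.352712, -0.206765) × (0.367848, -0.220971) = (-0.175433, 0.001881)  (running Σ = (-0.140820, 0.103923))
  m=-4: (-0.004024, 0.036424) × (-0.136796, -0.027099) = (0.001537, -0.004874)  (running Σ = (-0.139283, 0.099049))
  m=-3: (-0.316183, 0.101347) × (-0.170323, -0.229371) = (0.077099, 0.055262)  (running Σ = (-0.062184, 0.154311))
  m=-2: (0.097179, 0.108505) × (-0.023626, 0.240853) = (-0.028430, 0.020842)  (running Σ = (-0.090613, 0.175153))
  m=-1: (-0.115798, 0.259163) × (-0.155261, 0.140776) = (-0.018505, -0.056539)  (running Σ = (-0.109118, 0.118613))
  m=0: (0.171754, -0.000000) × (0.262145, 0.000000) = (0.045024, 0.000000)  (running Σ = (-0.064094, 0.118613))
  m=1: (0.115798, 0.259163) × (0.155261, 0.140776) = (-0.018505, 0.056539)  (running Σ = (-0.082599, 0.175153))
  m=2: (0.097179, -0.108505) × (-0.023626, -0.240853) = (-0.028430, -0.020842)  (running Σ = (-0.111028, 0.154311))
  m=3: (0.316183, 0.101347) × (0.170323, -0.229371) = (0.077099, -0.055262)  (running Σ = (-0.033929, 0.099049))
  m=4: (-0.004024, -0.036424) × (-0.136796, 0.027099) = (0.001537, 0.004874)  (running Σ = (-0.032392, 0.103923))
  m=5: (0.352712, -0.206765) × (-0.367848, -0.220971) = (-0.175433, -0.001881)  (running Σ = (-0.207825, 0.102042))
  m=6: (0.284164, 0.203026) × (-0.089214, -0.295353) = (0.034613, -0.102042)  (running Σ = (-0.173212, 0.000000))
Σ over m = (-0.173212, 0.000000); ×(4π/13) → (-0.167435, 0.000000). Real part: -0.167435

-0.167435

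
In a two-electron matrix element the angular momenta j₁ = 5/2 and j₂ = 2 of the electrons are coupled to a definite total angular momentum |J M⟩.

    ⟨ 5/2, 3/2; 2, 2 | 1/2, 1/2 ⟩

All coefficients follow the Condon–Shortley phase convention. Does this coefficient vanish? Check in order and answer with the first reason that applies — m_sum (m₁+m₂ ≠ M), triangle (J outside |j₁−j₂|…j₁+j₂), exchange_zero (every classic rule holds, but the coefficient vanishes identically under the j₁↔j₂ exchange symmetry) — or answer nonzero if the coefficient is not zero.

m_sum

m-sum: m₁+m₂ = 3/2+2 = 7/2, M = 1/2  ✗ ⇒ coefficient is 0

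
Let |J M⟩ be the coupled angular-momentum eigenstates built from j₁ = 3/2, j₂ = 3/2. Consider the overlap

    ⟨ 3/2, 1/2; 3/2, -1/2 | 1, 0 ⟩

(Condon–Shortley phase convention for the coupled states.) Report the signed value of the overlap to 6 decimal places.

-0.223607  (= −√(1/20))

√[3·2!1!1!/5! · 2!1!1!2!1!1!] = √(1/5)
  +(−1)^0/∏(0,2,1,1,0,0)! = 1/2  (running 1/2)
  +(−1)^1/∏(1,1,0,0,1,1)! = -1  (running -1/2)
⟨..|..⟩ = √(1/5)·(-1/2) = -0.223607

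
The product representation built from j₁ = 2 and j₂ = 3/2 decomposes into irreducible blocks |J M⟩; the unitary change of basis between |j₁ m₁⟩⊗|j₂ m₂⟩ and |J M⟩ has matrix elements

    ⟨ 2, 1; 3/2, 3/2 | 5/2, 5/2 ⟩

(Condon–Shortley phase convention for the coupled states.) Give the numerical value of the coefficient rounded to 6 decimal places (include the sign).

-0.654654  (= −√(3/7))

√[6·1!3!2!/7! · 3!1!3!0!5!0!] = √(432/7)
  +(−1)^1/∏(1,0,0,2,3,0)! = -1/12  (running -1/12)
⟨..|..⟩ = √(432/7)·(-1/12) = -0.654654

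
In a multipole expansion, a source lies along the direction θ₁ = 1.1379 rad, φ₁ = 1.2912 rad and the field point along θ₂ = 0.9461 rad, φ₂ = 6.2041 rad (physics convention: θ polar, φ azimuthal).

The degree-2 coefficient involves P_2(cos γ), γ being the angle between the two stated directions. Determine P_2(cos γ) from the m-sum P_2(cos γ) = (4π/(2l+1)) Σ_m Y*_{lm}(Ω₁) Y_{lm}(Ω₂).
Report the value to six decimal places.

Addition theorem: P_2(cos γ) = (4π/5) Σ_m Y*_{lm}(Ω₁) Y_{lm}(Ω₂), m = −2…2:
  m=-2: Y*=-0.269815+0.168857i  Y=+0.250976+0.040031i  product -0.074477+0.031578i
  m=-1: Y*=+0.081187+0.282766i  Y=+0.365349+0.028954i  product +0.021474+0.105659i
  m=+0: Y*=-0.148882-0.000000i  Y=+0.008248+0.000000i  product -0.001228-0.000000i
  m=+1: Y*=-0.081187+0.282766i  Y=-0.365349+0.028954i  product +0.021474-0.105659i
  m=+2: Y*=-0.269815-0.168857i  Y=+0.250976-0.040031i  product -0.074477-0.031578i
Accumulated sum -0.107233+0.000000i; after 4π/(2l+1) scaling, -0.269506+0.000000i ⇒ P_2 = -0.269506

-0.269506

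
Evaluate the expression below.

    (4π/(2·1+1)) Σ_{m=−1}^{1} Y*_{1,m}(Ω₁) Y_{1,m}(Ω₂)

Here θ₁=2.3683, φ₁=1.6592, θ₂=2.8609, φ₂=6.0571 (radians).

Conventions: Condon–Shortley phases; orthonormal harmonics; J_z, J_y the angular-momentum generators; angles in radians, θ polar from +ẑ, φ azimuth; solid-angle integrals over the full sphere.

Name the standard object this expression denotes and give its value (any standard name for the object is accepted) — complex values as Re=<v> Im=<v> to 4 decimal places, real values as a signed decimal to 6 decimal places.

Legendre polynomial (addition theorem), +0.627753

This sum is the spherical-harmonic addition theorem: it equals the Legendre polynomial P_l(cos γ) of the angle γ between the two directions.
Expand P_1 via completeness: Σ_{m} conj(Y_{1,m}) at Ω₁ times Y_{1,m} at Ω₂ —
  term(m=-1) = -0.00714 + 0.02196j   from Y*(Ω₁)=-0.02131 + 0.24038j, Y(Ω₂)=0.09327 + 0.02145j
  term(m=+0) = 0.16415 + 0.00000j   from Y*(Ω₁)=-0.34965 + 0.00000j, Y(Ω₂)=-0.46948 + 0.00000j
  term(m=+1) = -0.00714 - 0.02196j   from Y*(Ω₁)=0.02131 + 0.24038j, Y(Ω₂)=-0.09327 + 0.02145j
Total Σ_m = 0.14987 + 0.00000j. Multiply by 4.188790: 0.62775 + 0.00000j. P_1(cos γ) = 0.627753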